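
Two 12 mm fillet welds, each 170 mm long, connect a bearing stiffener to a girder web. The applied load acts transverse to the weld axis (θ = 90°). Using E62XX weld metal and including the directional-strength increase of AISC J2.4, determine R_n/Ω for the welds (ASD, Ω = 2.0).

E62XX → F_EXX = 620 MPa.
t_e = 0.707 × 12 = 8.484 mm; A_we = 8.484 × 340 = 2885 mm².
Directional factor: 1.0 + 0.5 sin^1.5(90°) = 1.5.
F_nw = 0.6 × 620 × 1.5 = 558 MPa.
R_n/Ω = (558 × 2885) / 2.0 × 10⁻³ = 804.8 kN.

R_n/Ω ≈ 805 kN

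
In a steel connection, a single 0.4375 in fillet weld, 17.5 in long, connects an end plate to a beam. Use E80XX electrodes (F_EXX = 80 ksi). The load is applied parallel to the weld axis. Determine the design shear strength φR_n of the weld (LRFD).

Effective throat t_e = 0.707 × 0.4375 = 0.3093 in.
Total length L = 17.5 in; A_we = 0.3093 × 17.5 = 5.413 in².
F_nw = 0.6 F_EXX = 0.6 × 80 = 48 ksi.
φR_n = 0.75 × 48 × 5.413 = 194.9 kips.

φR_n ≈ 195 kips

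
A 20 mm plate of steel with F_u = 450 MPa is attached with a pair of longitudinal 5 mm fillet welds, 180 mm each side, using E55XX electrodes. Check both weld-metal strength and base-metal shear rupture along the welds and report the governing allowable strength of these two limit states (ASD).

R_n/Ω ≈ 210 kN (weld metal governs)

E55XX → F_EXX = 550 MPa.
t_e = 0.707 × 5 = 3.535 mm; L = 360 mm.
Weld metal: R_n/Ω = (1/2.0) × 0.6 × 550 × 3.535 × 360 × 10⁻³ = 210 kN.
Base metal (shear rupture): R_n/Ω = (1/2.0) × 0.6 × 450 × 20 × 360 × 10⁻³ = 972 kN.
Governing: weld metal.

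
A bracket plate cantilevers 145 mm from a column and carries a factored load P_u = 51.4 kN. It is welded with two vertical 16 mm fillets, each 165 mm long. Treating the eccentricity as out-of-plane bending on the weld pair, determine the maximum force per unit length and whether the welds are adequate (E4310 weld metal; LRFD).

f_max ≈ 836 N/mm; adequate

E43XX → F_EXX = 430 MPa.
L_w = 2 × 165 = 330 mm; section modulus (unit throat) S = 2 × L²/6 = 9075 mm².
Direct shear f_v = P/L_w = 51.4×10³/330 = 155.8 N/mm.
Moment M = P × e = 51.4×10³ × 145 = 7453000 N·mm; bending f_b = M/S = 821.3 N/mm.
f_max = √(f_v² + f_b²) = √(155.8² + 821.3²) = 835.9 N/mm.
φr_n = 0.75 × 0.6 × 430 × (0.707 × 16) = 2189 N/mm → adequate.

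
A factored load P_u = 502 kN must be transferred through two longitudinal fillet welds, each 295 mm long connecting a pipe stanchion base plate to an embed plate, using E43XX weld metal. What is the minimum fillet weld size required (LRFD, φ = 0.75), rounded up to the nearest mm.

E43XX → F_EXX = 430 MPa.
Total weld length L = 590 mm.
Required throat t_e = P_u / (φ × 0.6 F_EXX × L) = 502 / (0.75 × 0.6 × 430 × 590 × 10⁻³) = 4.397 mm.
Required leg w = t_e / 0.707 = 6.219 mm → use 7 mm.

w = 7 mm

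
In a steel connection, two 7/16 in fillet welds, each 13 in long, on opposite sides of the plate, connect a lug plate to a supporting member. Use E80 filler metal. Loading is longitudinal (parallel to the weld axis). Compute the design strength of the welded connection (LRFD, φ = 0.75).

E80XX → F_EXX = 80 ksi.
Effective throat t_e = 0.707 × 0.4375 = 0.3093 in.
Total length L = 26 in; A_we = 0.3093 × 26 = 8.042 in².
F_nw = 0.6 F_EXX = 0.6 × 80 = 48 ksi.
φR_n = 0.75 × 48 × 8.042 = 289.5 kip.

φR_n ≈ 290 kip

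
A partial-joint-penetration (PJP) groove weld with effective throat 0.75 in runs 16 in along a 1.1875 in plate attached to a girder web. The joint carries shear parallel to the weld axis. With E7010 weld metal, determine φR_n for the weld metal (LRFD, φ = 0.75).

φR_n ≈ 378 kip

E70XX → F_EXX = 70 ksi.
Effective throat (given) t_e = 0.75 in.
A_we = 0.75 × 16 = 12 in².
F_nw = 0.6 F_EXX = 42 ksi.
φR_n = 0.75 × 42 × 12 = 378 kip.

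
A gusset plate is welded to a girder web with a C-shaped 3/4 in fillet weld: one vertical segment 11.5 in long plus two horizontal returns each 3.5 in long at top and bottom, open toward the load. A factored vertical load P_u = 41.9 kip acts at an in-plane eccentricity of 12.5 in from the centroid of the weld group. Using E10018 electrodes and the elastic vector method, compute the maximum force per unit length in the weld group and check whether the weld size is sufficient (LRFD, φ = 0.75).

E100XX → F_EXX = 100 ksi.
Total weld length L_w = 18.5 in. Treat welds as unit-width lines.
Centroid: x̄ = 2×3.5×1.75 / 18.5 = 0.6622 in from the vertical weld.
Polar moment about centroid: J = I_x + I_y = [11.5³/12 + 2×3.5×5.75²] + [11.5×0.6622² + 2(3.5³/12 + 3.5×1.088²)] = 378.6 in³.
Direct shear f_v = P/L_w = 41.9 / 18.5 = 2.265 kip/in (vertical).
Torsion M = P·e = 41.9 × 12.5 = 523.75 kip·in.
Critical point at (x, y) = (2.838, 5.75) from centroid. f_tx = M·y/J = 7.953 kip/in; f_ty = M·x/J = 3.925 kip/in.
Resultant f_max = √[f_tx² + (f_v + f_ty)²] = √[7.953² + (2.265 + 3.925)²] = 10.08 kip/in.
Capacity per unit length: φr_n = 0.75 × 0.6 × 100 × (0.707 × 0.75) = 23.86 kip/in.
10.08 ≤ 23.86 → adequate.

f_max ≈ 10.1 kip/in; adequate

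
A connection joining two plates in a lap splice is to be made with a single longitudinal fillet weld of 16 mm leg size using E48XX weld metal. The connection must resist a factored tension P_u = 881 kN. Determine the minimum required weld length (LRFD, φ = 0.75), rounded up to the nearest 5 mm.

E48XX → F_EXX = 480 MPa.
Throat t_e = 0.707 × 16 = 11.31 mm.
φr_n = 0.75 × 0.6 × 480 × 11.31 × 10⁻³ = 2.443 kN/mm.
L_req = P_u / φr_n = 881 / 2.443 = 360.6 mm total.
Round up → use L = 365 mm.

L = 365 mm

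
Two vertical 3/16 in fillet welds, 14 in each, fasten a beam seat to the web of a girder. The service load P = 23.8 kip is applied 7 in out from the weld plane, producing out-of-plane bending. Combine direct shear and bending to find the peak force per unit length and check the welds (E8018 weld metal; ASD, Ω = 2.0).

E80XX → F_EXX = 80 ksi.
L_w = 2 × 14 = 28 in; section modulus (unit throat) S = 2 × L²/6 = 65.33 in².
Direct shear f_v = P/L_w = 23.8/28 = 0.85 kip/in.
Moment M = P × e = 23.8 × 7 = 166.6 kip·in; bending f_b = M/S = 2.55 kip/in.
f_max = √(f_v² + f_b²) = √(0.85² + 2.55²) = 2.688 kip/in.
r_n/Ω = (1/2.0) × 0.6 × 80 × (0.707 × 0.1875) = 3.181 kip/in → adequate.

f_max ≈ 2.69 kip/in; adequate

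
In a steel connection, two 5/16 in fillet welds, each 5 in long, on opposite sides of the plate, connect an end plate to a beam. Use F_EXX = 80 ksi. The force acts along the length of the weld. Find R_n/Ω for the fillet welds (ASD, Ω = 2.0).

R_n/Ω ≈ 53 kip

Effective throat t_e = 0.707 × 0.3125 = 0.2209 in.
Total length L = 10 in; A_we = 0.2209 × 10 = 2.209 in².
F_nw = 0.6 F_EXX = 0.6 × 80 = 48 ksi.
R_n = 48 × 2.209 = 106 kip; R_n/Ω = 106/2.0 = 53.02 kip.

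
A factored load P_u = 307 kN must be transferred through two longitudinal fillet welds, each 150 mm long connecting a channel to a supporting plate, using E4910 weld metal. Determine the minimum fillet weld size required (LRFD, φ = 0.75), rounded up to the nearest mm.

w = 7 mm

E49XX → F_EXX = 490 MPa.
Total weld length L = 300 mm.
Required throat t_e = P_u / (φ × 0.6 F_EXX × L) = 307 / (0.75 × 0.6 × 490 × 300 × 10⁻³) = 4.641 mm.
Required leg w = t_e / 0.707 = 6.564 mm → use 7 mm.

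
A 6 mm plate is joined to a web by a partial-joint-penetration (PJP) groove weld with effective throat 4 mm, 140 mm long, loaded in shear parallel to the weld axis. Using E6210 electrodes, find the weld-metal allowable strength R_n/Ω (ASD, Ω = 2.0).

R_n/Ω ≈ 104 kN

E62XX → F_EXX = 620 MPa.
Effective throat (given) t_e = 4 mm.
A_we = 4 × 140 = 560 mm².
F_nw = 0.6 F_EXX = 372 MPa.
R_n/Ω = (372 × 560) / 2.0 × 10⁻³ = 104.2 kN.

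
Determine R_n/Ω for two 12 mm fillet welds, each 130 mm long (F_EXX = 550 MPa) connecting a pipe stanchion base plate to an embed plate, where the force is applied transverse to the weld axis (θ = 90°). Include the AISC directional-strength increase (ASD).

R_n/Ω ≈ 546 kN

t_e = 0.707 × 12 = 8.484 mm; A_we = 8.484 × 260 = 2206 mm².
Directional factor: 1.0 + 0.5 sin^1.5(90°) = 1.5.
F_nw = 0.6 × 550 × 1.5 = 495 MPa.
R_n/Ω = (495 × 2206) / 2.0 × 10⁻³ = 545.9 kN.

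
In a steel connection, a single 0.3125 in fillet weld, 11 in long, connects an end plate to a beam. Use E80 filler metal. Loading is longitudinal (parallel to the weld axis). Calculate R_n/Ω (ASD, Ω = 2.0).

E80XX → F_EXX = 80 ksi.
Effective throat t_e = 0.707 × 0.3125 = 0.2209 in.
Total length L = 11 in; A_we = 0.2209 × 11 = 2.43 in².
F_nw = 0.6 F_EXX = 0.6 × 80 = 48 ksi.
R_n = 48 × 2.43 = 116.7 kips; R_n/Ω = 116.7/2.0 = 58.33 kips.

R_n/Ω ≈ 58.3 kips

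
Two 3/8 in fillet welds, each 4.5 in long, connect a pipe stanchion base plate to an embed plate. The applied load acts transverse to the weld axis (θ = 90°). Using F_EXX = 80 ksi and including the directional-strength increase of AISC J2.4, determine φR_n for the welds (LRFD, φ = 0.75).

t_e = 0.707 × 0.375 = 0.2651 in; A_we = 0.2651 × 9 = 2.386 in².
Directional factor: 1.0 + 0.5 sin^1.5(90°) = 1.5.
F_nw = 0.6 × 80 × 1.5 = 72 ksi.
φR_n = 0.75 × 72 × 2.386 = 128.9 kips.

φR_n ≈ 129 kips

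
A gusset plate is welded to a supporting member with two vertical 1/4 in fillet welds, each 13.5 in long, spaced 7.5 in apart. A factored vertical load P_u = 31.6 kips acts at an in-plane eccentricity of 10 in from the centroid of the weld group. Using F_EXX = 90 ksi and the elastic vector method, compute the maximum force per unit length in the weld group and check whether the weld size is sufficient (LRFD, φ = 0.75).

Total weld length L_w = 27 in. Treat welds as unit-width lines.
Polar moment about centroid: J = 2[d³/12 + d(b/2)²] = 2[13.5³/12 + 13.5×3.75²] = 789.8 in³.
Direct shear f_v = P/L_w = 31.6 / 27 = 1.17 kip/in (vertical).
Torsion M = P·e = 31.6 × 10 = 316 kip·in.
Critical point at (x, y) = (3.75, 6.75) from centroid. f_tx = M·y/J = 2.701 kip/in; f_ty = M·x/J = 1.5 kip/in.
Resultant f_max = √[f_tx² + (f_v + f_ty)²] = √[2.701² + (1.17 + 1.5)²] = 3.798 kip/in.
Capacity per unit length: φr_n = 0.75 × 0.6 × 90 × (0.707 × 0.25) = 7.158 kip/in.
3.798 ≤ 7.158 → adequate.

f_max ≈ 3.8 kip/in; adequate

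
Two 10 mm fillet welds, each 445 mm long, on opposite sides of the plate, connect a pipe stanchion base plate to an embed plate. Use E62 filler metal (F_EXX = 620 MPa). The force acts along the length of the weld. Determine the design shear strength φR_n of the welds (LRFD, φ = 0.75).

Effective throat t_e = 0.707 × 10 = 7.07 mm.
Total length L = 890 mm; A_we = 7.07 × 890 = 6292 mm².
F_nw = 0.6 F_EXX = 0.6 × 620 = 372 MPa.
φR_n = 0.75 × 372 × 6292 × 10⁻³ = 1756 kN.

φR_n ≈ 1760 kN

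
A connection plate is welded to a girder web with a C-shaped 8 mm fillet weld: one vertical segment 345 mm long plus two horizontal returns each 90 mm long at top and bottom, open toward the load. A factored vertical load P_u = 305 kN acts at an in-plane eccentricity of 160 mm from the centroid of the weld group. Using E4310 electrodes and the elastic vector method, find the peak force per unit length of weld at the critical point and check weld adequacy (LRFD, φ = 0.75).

f_max ≈ 1340 N/mm; NOT adequate

E43XX → F_EXX = 430 MPa.
Total weld length L_w = 525 mm. Treat welds as unit-width lines.
Centroid: x̄ = 2×90×45 / 525 = 15.43 mm from the vertical weld.
Polar moment about centroid: J = I_x + I_y = [345³/12 + 2×90×172.5²] + [345×15.43² + 2(90³/12 + 90×29.57²)] = 9139000 mm³.
Direct shear f_v = P/L_w = 305×10³ / 525 = 581 N/mm (vertical).
Torsion M = P·e = 305×10³ × 160 = 48800000 N·mm.
Critical point at (x, y) = (74.57, 172.5) from centroid. f_tx = M·y/J = 921.1 N/mm; f_ty = M·x/J = 398.2 N/mm.
Resultant f_max = √[f_tx² + (f_v + f_ty)²] = √[921.1² + (581 + 398.2)²] = 1344 N/mm.
Capacity per unit length: φr_n = 0.75 × 0.6 × 430 × (0.707 × 8) = 1094 N/mm.
1344 > 1094 → NOT adequate.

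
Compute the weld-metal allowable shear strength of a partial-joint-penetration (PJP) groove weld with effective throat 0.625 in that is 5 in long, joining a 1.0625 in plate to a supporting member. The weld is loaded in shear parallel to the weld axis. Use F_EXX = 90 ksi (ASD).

Effective throat (given) t_e = 0.625 in.
A_we = 0.625 × 5 = 3.125 in².
F_nw = 0.6 F_EXX = 54 ksi.
R_n/Ω = (54 × 3.125) / 2.0 = 84.38 kips.

R_n/Ω ≈ 84.4 kips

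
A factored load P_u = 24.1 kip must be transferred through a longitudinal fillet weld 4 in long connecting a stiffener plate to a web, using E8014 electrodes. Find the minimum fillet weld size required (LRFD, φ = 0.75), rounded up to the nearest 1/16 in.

w = 1/4 in

E80XX → F_EXX = 80 ksi.
Total weld length L = 4 in.
Required throat t_e = P_u / (φ × 0.6 F_EXX × L) = 24.1 / (0.75 × 0.6 × 80 × 4) = 0.1674 in.
Required leg w = t_e / 0.707 = 0.2367 in → use 1/4 in.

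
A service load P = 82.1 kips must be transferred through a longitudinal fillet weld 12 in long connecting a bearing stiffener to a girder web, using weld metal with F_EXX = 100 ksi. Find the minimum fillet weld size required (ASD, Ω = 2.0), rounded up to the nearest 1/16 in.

Total weld length L = 12 in.
Required throat t_e = P × Ω / (0.6 F_EXX × L) = 82.1 × 2.0 / (0.6 × 100 × 12) = 0.2281 in.
Required leg w = t_e / 0.707 = 0.3226 in → use 3/8 in.

w = 3/8 in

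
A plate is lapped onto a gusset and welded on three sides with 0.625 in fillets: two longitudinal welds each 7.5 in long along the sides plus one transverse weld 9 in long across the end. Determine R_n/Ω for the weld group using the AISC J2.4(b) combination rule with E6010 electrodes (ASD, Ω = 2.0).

E60XX → F_EXX = 60 ksi.
t_e = 0.707 × 0.625 = 0.4419 in.
R_nwl = 0.6 × 60 × 0.4419 × 15 = 238.6 kips (longitudinal, 2 welds).
R_nwt = 0.6 × 60 × 0.4419 × 9 = 143.2 kips (transverse, base value).
(i) R_nwl + R_nwt = 381.8 kips; (ii) 0.85 R_nwl + 1.5 R_nwt = 417.6 kips.
R_n = max = 417.6 kips [governs: (ii)]; R_n/Ω = 208.8 kips.

R_n/Ω ≈ 209 kips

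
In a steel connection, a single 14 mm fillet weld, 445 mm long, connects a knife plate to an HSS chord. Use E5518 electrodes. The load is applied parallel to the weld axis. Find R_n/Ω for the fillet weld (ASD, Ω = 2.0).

E55XX → F_EXX = 550 MPa.
Effective throat t_e = 0.707 × 14 = 9.898 mm.
Total length L = 445 mm; A_we = 9.898 × 445 = 4405 mm².
F_nw = 0.6 F_EXX = 0.6 × 550 = 330 MPa.
R_n = 330 × 4405 × 10⁻³ = 1454 kN; R_n/Ω = 1454/2.0 = 726.8 kN.

R_n/Ω ≈ 727 kN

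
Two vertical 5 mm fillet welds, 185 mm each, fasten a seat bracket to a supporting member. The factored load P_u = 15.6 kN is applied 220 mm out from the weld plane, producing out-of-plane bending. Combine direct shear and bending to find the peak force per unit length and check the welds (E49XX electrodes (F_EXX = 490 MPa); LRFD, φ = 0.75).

f_max ≈ 304 N/mm; adequate

L_w = 2 × 185 = 370 mm; section modulus (unit throat) S = 2 × L²/6 = 11410 mm².
Direct shear f_v = P/L_w = 15.6×10³/370 = 42.16 N/mm.
Moment M = P × e = 15.6×10³ × 220 = 3432000 N·mm; bending f_b = M/S = 300.8 N/mm.
f_max = √(f_v² + f_b²) = √(42.16² + 300.8²) = 303.8 N/mm.
φr_n = 0.75 × 0.6 × 490 × (0.707 × 5) = 779.5 N/mm → adequate.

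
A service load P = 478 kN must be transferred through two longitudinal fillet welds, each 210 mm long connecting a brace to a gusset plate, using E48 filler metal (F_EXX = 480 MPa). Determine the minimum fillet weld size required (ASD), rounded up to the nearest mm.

w = 12 mm

Total weld length L = 420 mm.
Required throat t_e = P × Ω / (0.6 F_EXX × L) = 478 × 2.0 / (0.6 × 480 × 420 × 10⁻³) = 7.903 mm.
Required leg w = t_e / 0.707 = 11.18 mm → use 12 mm.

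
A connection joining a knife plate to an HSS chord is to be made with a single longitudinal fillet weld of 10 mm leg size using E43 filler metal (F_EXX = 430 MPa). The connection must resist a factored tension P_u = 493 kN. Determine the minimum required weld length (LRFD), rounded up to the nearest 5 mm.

Throat t_e = 0.707 × 10 = 7.07 mm.
φr_n = 0.75 × 0.6 × 430 × 7.07 × 10⁻³ = 1.368 kN/mm.
L_req = P_u / φr_n = 493 / 1.368 = 360.4 mm total.
Round up → use L = 365 mm.

L = 365 mm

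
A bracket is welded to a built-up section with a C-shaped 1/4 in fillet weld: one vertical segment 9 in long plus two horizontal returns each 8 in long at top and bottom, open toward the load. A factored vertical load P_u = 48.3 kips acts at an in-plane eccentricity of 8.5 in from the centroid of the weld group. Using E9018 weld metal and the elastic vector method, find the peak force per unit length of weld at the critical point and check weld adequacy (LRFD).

f_max ≈ 6.76 kip/in; adequate

E90XX → F_EXX = 90 ksi.
Total weld length L_w = 25 in. Treat welds as unit-width lines.
Centroid: x̄ = 2×8×4 / 25 = 2.56 in from the vertical weld.
Polar moment about centroid: J = I_x + I_y = [9³/12 + 2×8×4.5²] + [9×2.56² + 2(8³/12 + 8×1.44²)] = 562.2 in³.
Direct shear f_v = P/L_w = 48.3 / 25 = 1.932 kip/in (vertical).
Torsion M = P·e = 48.3 × 8.5 = 410.55 kip·in.
Critical point at (x, y) = (5.44, 4.5) from centroid. f_tx = M·y/J = 3.286 kip/in; f_ty = M·x/J = 3.972 kip/in.
Resultant f_max = √[f_tx² + (f_v + f_ty)²] = √[3.286² + (1.932 + 3.972)²] = 6.757 kip/in.
Capacity per unit length: φr_n = 0.75 × 0.6 × 90 × (0.707 × 0.25) = 7.158 kip/in.
6.757 ≤ 7.158 → adequate.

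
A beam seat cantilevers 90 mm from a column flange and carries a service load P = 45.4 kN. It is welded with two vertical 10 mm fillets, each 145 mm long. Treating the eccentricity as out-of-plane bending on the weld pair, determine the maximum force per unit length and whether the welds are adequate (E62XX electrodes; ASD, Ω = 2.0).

E62XX → F_EXX = 620 MPa.
L_w = 2 × 145 = 290 mm; section modulus (unit throat) S = 2 × L²/6 = 7008 mm².
Direct shear f_v = P/L_w = 45.4×10³/290 = 156.6 N/mm.
Moment M = P × e = 45.4×10³ × 90 = 4086000 N·mm; bending f_b = M/S = 583 N/mm.
f_max = √(f_v² + f_b²) = √(156.6² + 583²) = 603.7 N/mm.
r_n/Ω = (1/2.0) × 0.6 × 620 × (0.707 × 10) = 1315 N/mm → adequate.

f_max ≈ 604 N/mm; adequate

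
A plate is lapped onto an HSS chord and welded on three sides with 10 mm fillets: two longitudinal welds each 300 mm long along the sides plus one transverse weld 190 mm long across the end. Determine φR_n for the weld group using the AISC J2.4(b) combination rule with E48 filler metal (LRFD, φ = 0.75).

φR_n ≈ 1210 kN

E48XX → F_EXX = 480 MPa.
t_e = 0.707 × 10 = 7.07 mm.
R_nwl = 0.6 × 480 × 7.07 × 600 × 10⁻³ = 1222 kN (longitudinal, 2 welds).
R_nwt = 0.6 × 480 × 7.07 × 190 × 10⁻³ = 386.9 kN (transverse, base value).
(i) R_nwl + R_nwt = 1609 kN; (ii) 0.85 R_nwl + 1.5 R_nwt = 1619 kN.
R_n = max = 1619 kN [governs: (ii)]; φR_n = 1214 kN.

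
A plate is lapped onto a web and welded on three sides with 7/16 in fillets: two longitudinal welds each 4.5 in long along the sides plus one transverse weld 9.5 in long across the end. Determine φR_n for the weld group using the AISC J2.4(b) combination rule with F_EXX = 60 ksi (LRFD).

t_e = 0.707 × 0.4375 = 0.3093 in.
R_nwl = 0.6 × 60 × 0.3093 × 9 = 100.2 kip (longitudinal, 2 welds).
R_nwt = 0.6 × 60 × 0.3093 × 9.5 = 105.8 kip (transverse, base value).
(i) R_nwl + R_nwt = 206 kip; (ii) 0.85 R_nwl + 1.5 R_nwt = 243.9 kip.
R_n = max = 243.9 kip [governs: (ii)]; φR_n = 182.9 kip.

φR_n ≈ 183 kip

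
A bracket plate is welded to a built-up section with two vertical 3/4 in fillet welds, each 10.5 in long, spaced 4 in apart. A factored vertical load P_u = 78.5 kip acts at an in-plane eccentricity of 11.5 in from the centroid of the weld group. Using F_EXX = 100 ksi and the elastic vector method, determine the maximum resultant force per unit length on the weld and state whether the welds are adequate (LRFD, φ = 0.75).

Total weld length L_w = 21 in. Treat welds as unit-width lines.
Polar moment about centroid: J = 2[d³/12 + d(b/2)²] = 2[10.5³/12 + 10.5×2²] = 276.9 in³.
Direct shear f_v = P/L_w = 78.5 / 21 = 3.738 kip/in (vertical).
Torsion M = P·e = 78.5 × 11.5 = 902.75 kip·in.
Critical point at (x, y) = (2, 5.25) from centroid. f_tx = M·y/J = 17.11 kip/in; f_ty = M·x/J = 6.52 kip/in.
Resultant f_max = √[f_tx² + (f_v + f_ty)²] = √[17.11² + (3.738 + 6.52)²] = 19.95 kip/in.
Capacity per unit length: φr_n = 0.75 × 0.6 × 100 × (0.707 × 0.75) = 23.86 kip/in.
19.95 ≤ 23.86 → adequate.

f_max ≈ 20 kip/in; adequate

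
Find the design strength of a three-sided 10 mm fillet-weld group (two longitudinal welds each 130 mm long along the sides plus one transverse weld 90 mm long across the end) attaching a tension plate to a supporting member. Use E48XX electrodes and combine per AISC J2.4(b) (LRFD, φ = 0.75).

φR_n ≈ 544 kN

E48XX → F_EXX = 480 MPa.
t_e = 0.707 × 10 = 7.07 mm.
R_nwl = 0.6 × 480 × 7.07 × 260 × 10⁻³ = 529.4 kN (longitudinal, 2 welds).
R_nwt = 0.6 × 480 × 7.07 × 90 × 10⁻³ = 183.3 kN (transverse, base value).
(i) R_nwl + R_nwt = 712.7 kN; (ii) 0.85 R_nwl + 1.5 R_nwt = 724.9 kN.
R_n = max = 724.9 kN [governs: (ii)]; φR_n = 543.7 kN.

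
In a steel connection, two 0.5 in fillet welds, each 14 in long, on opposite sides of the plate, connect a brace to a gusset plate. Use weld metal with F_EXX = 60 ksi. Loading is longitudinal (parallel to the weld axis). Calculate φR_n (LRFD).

φR_n ≈ 267 kips

Effective throat t_e = 0.707 × 0.5 = 0.3535 in.
Total length L = 28 in; A_we = 0.3535 × 28 = 9.898 in².
F_nw = 0.6 F_EXX = 0.6 × 60 = 36 ksi.
φR_n = 0.75 × 36 × 9.898 = 267.2 kips.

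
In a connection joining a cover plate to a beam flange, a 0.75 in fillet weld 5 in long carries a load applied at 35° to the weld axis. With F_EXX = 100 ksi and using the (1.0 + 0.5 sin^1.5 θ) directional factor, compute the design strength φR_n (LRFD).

t_e = 0.707 × 0.75 = 0.5302 in; A_we = 0.5302 × 5 = 2.651 in².
Directional factor: 1.0 + 0.5 sin^1.5(35°) = 1.217.
F_nw = 0.6 × 100 × 1.217 = 73.03 ksi.
φR_n = 0.75 × 73.03 × 2.651 = 145.2 kip.

φR_n ≈ 145 kip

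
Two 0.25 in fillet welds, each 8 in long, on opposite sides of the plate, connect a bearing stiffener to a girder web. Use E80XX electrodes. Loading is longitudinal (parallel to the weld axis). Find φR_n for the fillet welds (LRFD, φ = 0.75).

E80XX → F_EXX = 80 ksi.
Effective throat t_e = 0.707 × 0.25 = 0.1767 in.
Total length L = 16 in; A_we = 0.1767 × 16 = 2.828 in².
F_nw = 0.6 F_EXX = 0.6 × 80 = 48 ksi.
φR_n = 0.75 × 48 × 2.828 = 101.8 kips.

φR_n ≈ 102 kips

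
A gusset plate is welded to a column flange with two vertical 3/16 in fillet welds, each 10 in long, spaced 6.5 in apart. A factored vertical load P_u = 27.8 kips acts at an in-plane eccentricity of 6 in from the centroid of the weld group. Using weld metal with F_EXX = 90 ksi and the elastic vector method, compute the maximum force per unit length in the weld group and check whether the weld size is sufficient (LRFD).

Total weld length L_w = 20 in. Treat welds as unit-width lines.
Polar moment about centroid: J = 2[d³/12 + d(b/2)²] = 2[10³/12 + 10×3.25²] = 377.9 in³.
Direct shear f_v = P/L_w = 27.8 / 20 = 1.39 kip/in (vertical).
Torsion M = P·e = 27.8 × 6 = 166.8 kip·in.
Critical point at (x, y) = (3.25, 5) from centroid. f_tx = M·y/J = 2.207 kip/in; f_ty = M·x/J = 1.434 kip/in.
Resultant f_max = √[f_tx² + (f_v + f_ty)²] = √[2.207² + (1.39 + 1.434)²] = 3.584 kip/in.
Capacity per unit length: φr_n = 0.75 × 0.6 × 90 × (0.707 × 0.1875) = 5.369 kip/in.
3.584 ≤ 5.369 → adequate.

f_max ≈ 3.58 kip/in; adequate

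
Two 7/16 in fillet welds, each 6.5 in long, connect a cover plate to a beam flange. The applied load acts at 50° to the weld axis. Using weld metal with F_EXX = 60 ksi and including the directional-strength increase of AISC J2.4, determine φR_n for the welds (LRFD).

φR_n ≈ 145 kip

t_e = 0.707 × 0.4375 = 0.3093 in; A_we = 0.3093 × 13 = 4.021 in².
Directional factor: 1.0 + 0.5 sin^1.5(50°) = 1.335.
F_nw = 0.6 × 60 × 1.335 = 48.07 ksi.
φR_n = 0.75 × 48.07 × 4.021 = 145 kip.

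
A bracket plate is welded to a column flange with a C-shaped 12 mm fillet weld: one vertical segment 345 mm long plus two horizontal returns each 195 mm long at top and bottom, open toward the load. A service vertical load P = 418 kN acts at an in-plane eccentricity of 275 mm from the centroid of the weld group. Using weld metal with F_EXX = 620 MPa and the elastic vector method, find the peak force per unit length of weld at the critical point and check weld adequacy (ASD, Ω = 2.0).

Total weld length L_w = 735 mm. Treat welds as unit-width lines.
Centroid: x̄ = 2×195×97.5 / 735 = 51.73 mm from the vertical weld.
Polar moment about centroid: J = I_x + I_y = [345³/12 + 2×195×172.5²] + [345×51.73² + 2(195³/12 + 195×45.77²)] = 18000000 mm³.
Direct shear f_v = P/L_w = 418×10³ / 735 = 568.7 N/mm (vertical).
Torsion M = P·e = 418×10³ × 275 = 114950000 N·mm.
Critical point at (x, y) = (143.3, 172.5) from centroid. f_tx = M·y/J = 1101 N/mm; f_ty = M·x/J = 914.8 N/mm.
Resultant f_max = √[f_tx² + (f_v + f_ty)²] = √[1101² + (568.7 + 914.8)²] = 1848 N/mm.
Capacity per unit length: r_n/Ω = (1/2.0) × 0.6 × 620 × (0.707 × 12) = 1578 N/mm.
1848 > 1578 → NOT adequate.

f_max ≈ 1850 N/mm; NOT adequate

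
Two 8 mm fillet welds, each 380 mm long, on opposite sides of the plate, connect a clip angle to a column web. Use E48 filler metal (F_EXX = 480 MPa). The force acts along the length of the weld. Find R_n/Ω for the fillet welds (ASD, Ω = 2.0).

R_n/Ω ≈ 619 kN

Effective throat t_e = 0.707 × 8 = 5.656 mm.
Total length L = 760 mm; A_we = 5.656 × 760 = 4299 mm².
F_nw = 0.6 F_EXX = 0.6 × 480 = 288 MPa.
R_n = 288 × 4299 × 10⁻³ = 1238 kN; R_n/Ω = 1238/2.0 = 619 kN.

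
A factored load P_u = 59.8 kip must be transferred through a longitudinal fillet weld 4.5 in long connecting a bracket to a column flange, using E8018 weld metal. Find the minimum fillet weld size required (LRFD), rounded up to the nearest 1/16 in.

w = 9/16 in

E80XX → F_EXX = 80 ksi.
Total weld length L = 4.5 in.
Required throat t_e = P_u / (φ × 0.6 F_EXX × L) = 59.8 / (0.75 × 0.6 × 80 × 4.5) = 0.3691 in.
Required leg w = t_e / 0.707 = 0.5221 in → use 9/16 in.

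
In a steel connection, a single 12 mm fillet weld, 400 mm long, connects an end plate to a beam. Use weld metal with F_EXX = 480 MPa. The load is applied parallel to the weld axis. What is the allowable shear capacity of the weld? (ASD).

Effective throat t_e = 0.707 × 12 = 8.484 mm.
Total length L = 400 mm; A_we = 8.484 × 400 = 3394 mm².
F_nw = 0.6 F_EXX = 0.6 × 480 = 288 MPa.
R_n = 288 × 3394 × 10⁻³ = 977.4 kN; R_n/Ω = 977.4/2.0 = 488.7 kN.

R_n/Ω ≈ 489 kN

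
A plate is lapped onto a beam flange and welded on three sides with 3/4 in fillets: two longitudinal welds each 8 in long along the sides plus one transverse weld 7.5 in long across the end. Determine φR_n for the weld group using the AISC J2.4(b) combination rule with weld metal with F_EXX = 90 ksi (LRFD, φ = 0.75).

t_e = 0.707 × 0.75 = 0.5302 in.
R_nwl = 0.6 × 90 × 0.5302 × 16 = 458.1 kip (longitudinal, 2 welds).
R_nwt = 0.6 × 90 × 0.5302 × 7.5 = 214.8 kip (transverse, base value).
(i) R_nwl + R_nwt = 672.9 kip; (ii) 0.85 R_nwl + 1.5 R_nwt = 711.5 kip.
R_n = max = 711.5 kip [governs: (ii)]; φR_n = 533.7 kip.

φR_n ≈ 534 kip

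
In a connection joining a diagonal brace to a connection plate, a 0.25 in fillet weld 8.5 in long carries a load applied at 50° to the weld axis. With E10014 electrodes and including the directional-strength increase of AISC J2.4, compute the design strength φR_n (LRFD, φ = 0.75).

E100XX → F_EXX = 100 ksi.
t_e = 0.707 × 0.25 = 0.1767 in; A_we = 0.1767 × 8.5 = 1.502 in².
Directional factor: 1.0 + 0.5 sin^1.5(50°) = 1.335.
F_nw = 0.6 × 100 × 1.335 = 80.11 ksi.
φR_n = 0.75 × 80.11 × 1.502 = 90.27 kips.

φR_n ≈ 90.3 kips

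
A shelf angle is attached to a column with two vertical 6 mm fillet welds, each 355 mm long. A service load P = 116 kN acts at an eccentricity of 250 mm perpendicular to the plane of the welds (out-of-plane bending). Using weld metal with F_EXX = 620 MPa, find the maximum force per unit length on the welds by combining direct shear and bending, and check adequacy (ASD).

L_w = 2 × 355 = 710 mm; section modulus (unit throat) S = 2 × L²/6 = 42010 mm².
Direct shear f_v = P/L_w = 116×10³/710 = 163.4 N/mm.
Moment M = P × e = 116×10³ × 250 = 29000000 N·mm; bending f_b = M/S = 690.3 N/mm.
f_max = √(f_v² + f_b²) = √(163.4² + 690.3²) = 709.4 N/mm.
r_n/Ω = (1/2.0) × 0.6 × 620 × (0.707 × 6) = 789 N/mm → adequate.

f_max ≈ 709 N/mm; adequate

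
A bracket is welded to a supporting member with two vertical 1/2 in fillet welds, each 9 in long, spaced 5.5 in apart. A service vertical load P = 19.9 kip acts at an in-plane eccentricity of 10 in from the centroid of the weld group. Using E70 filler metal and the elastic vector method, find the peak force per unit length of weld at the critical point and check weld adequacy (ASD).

E70XX → F_EXX = 70 ksi.
Total weld length L_w = 18 in. Treat welds as unit-width lines.
Polar moment about centroid: J = 2[d³/12 + d(b/2)²] = 2[9³/12 + 9×2.75²] = 257.6 in³.
Direct shear f_v = P/L_w = 19.9 / 18 = 1.106 kip/in (vertical).
Torsion M = P·e = 19.9 × 10 = 199 kip·in.
Critical point at (x, y) = (2.75, 4.5) from centroid. f_tx = M·y/J = 3.476 kip/in; f_ty = M·x/J = 2.124 kip/in.
Resultant f_max = √[f_tx² + (f_v + f_ty)²] = √[3.476² + (1.106 + 2.124)²] = 4.745 kip/in.
Capacity per unit length: r_n/Ω = (1/2.0) × 0.6 × 70 × (0.707 × 0.5) = 7.423 kip/in.
4.745 ≤ 7.423 → adequate.

f_max ≈ 4.74 kip/in; adequate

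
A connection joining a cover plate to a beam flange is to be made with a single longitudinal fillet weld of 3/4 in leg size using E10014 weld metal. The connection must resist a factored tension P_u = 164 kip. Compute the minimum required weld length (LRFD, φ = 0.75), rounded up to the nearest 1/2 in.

L = 7 in

E100XX → F_EXX = 100 ksi.
Throat t_e = 0.707 × 0.75 = 0.5302 in.
φr_n = 0.75 × 0.6 × 100 × 0.5302 = 23.86 kip/in.
L_req = P_u / φr_n = 164 / 23.86 = 6.873 in total.
Round up → use L = 7 in.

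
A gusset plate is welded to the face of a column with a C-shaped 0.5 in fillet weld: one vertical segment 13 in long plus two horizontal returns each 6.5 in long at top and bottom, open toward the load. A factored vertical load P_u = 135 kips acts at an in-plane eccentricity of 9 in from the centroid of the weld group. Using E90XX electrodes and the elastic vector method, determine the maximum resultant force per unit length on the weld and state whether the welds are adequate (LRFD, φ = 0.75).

E90XX → F_EXX = 90 ksi.
Total weld length L_w = 26 in. Treat welds as unit-width lines.
Centroid: x̄ = 2×6.5×3.25 / 26 = 1.625 in from the vertical weld.
Polar moment about centroid: J = I_x + I_y = [13³/12 + 2×6.5×6.5²] + [13×1.625² + 2(6.5³/12 + 6.5×1.625²)] = 846.8 in³.
Direct shear f_v = P/L_w = 135 / 26 = 5.192 kip/in (vertical).
Torsion M = P·e = 135 × 9 = 1215 kip·in.
Critical point at (x, y) = (4.875, 6.5) from centroid. f_tx = M·y/J = 9.327 kip/in; f_ty = M·x/J = 6.995 kip/in.
Resultant f_max = √[f_tx² + (f_v + f_ty)²] = √[9.327² + (5.192 + 6.995)²] = 15.35 kip/in.
Capacity per unit length: φr_n = 0.75 × 0.6 × 90 × (0.707 × 0.5) = 14.32 kip/in.
15.35 > 14.32 → NOT adequate.

f_max ≈ 15.3 kip/in; NOT adequate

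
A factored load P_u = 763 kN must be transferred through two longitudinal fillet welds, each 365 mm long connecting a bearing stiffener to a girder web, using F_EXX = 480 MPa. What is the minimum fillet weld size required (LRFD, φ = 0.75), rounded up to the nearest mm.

w = 7 mm

Total weld length L = 730 mm.
Required throat t_e = P_u / (φ × 0.6 F_EXX × L) = 763 / (0.75 × 0.6 × 480 × 730 × 10⁻³) = 4.839 mm.
Required leg w = t_e / 0.707 = 6.844 mm → use 7 mm.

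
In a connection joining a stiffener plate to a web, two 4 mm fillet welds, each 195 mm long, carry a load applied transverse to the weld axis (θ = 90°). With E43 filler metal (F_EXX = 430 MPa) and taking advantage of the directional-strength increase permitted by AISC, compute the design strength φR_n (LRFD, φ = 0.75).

t_e = 0.707 × 4 = 2.828 mm; A_we = 2.828 × 390 = 1103 mm².
Directional factor: 1.0 + 0.5 sin^1.5(90°) = 1.5.
F_nw = 0.6 × 430 × 1.5 = 387 MPa.
φR_n = 0.75 × 387 × 1103 × 10⁻³ = 320.1 kN.

φR_n ≈ 320 kN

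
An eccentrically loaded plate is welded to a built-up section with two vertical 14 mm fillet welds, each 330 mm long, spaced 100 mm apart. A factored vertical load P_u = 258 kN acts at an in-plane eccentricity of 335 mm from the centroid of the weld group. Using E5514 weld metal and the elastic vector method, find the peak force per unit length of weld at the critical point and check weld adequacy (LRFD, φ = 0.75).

E55XX → F_EXX = 550 MPa.
Total weld length L_w = 660 mm. Treat welds as unit-width lines.
Polar moment about centroid: J = 2[d³/12 + d(b/2)²] = 2[330³/12 + 330×50²] = 7640000 mm³.
Direct shear f_v = P/L_w = 258×10³ / 660 = 390.9 N/mm (vertical).
Torsion M = P·e = 258×10³ × 335 = 86430000 N·mm.
Critical point at (x, y) = (50, 165) from centroid. f_tx = M·y/J = 1867 N/mm; f_ty = M·x/J = 565.7 N/mm.
Resultant f_max = √[f_tx² + (f_v + f_ty)²] = √[1867² + (390.9 + 565.7)²] = 2098 N/mm.
Capacity per unit length: φr_n = 0.75 × 0.6 × 550 × (0.707 × 14) = 2450 N/mm.
2098 ≤ 2450 → adequate.

f_max ≈ 2100 N/mm; adequate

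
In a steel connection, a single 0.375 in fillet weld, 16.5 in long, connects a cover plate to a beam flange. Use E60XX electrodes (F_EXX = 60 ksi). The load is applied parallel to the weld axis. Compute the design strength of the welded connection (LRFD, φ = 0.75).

Effective throat t_e = 0.707 × 0.375 = 0.2651 in.
Total length L = 16.5 in; A_we = 0.2651 × 16.5 = 4.375 in².
F_nw = 0.6 F_EXX = 0.6 × 60 = 36 ksi.
φR_n = 0.75 × 36 × 4.375 = 118.1 kip.

φR_n ≈ 118 kip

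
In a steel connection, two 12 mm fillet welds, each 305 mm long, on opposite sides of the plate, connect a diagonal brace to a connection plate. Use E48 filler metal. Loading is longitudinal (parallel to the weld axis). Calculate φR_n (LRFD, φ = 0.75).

φR_n ≈ 1120 kN

E48XX → F_EXX = 480 MPa.
Effective throat t_e = 0.707 × 12 = 8.484 mm.
Total length L = 610 mm; A_we = 8.484 × 610 = 5175 mm².
F_nw = 0.6 F_EXX = 0.6 × 480 = 288 MPa.
φR_n = 0.75 × 288 × 5175 × 10⁻³ = 1118 kN.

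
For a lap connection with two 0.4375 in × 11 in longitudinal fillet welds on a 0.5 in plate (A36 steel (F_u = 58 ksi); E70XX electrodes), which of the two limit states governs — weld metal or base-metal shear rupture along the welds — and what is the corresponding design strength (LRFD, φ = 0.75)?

E70XX → F_EXX = 70 ksi.
t_e = 0.707 × 0.4375 = 0.3093 in; L = 22 in.
Weld metal: φR_n = 0.75 × 0.6 × 70 × 0.3093 × 22 = 214.4 kips.
Base metal (shear rupture): φR_n = 0.75 × 0.6 × 58 × 0.5 × 22 = 287.1 kips.
Governing: weld metal.

φR_n ≈ 214 kips (weld metal governs)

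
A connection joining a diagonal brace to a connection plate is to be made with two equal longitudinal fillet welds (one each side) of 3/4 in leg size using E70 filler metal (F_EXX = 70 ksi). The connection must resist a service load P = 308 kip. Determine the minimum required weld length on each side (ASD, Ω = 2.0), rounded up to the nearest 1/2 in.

Throat t_e = 0.707 × 0.75 = 0.5302 in.
r_n/Ω = (0.6 × 70 × 0.5302) / 2.0 = 11.14 kip/in.
L_req = P / (r_n/Ω) = 308 / 11.14 = 27.66 in total.
Per side: 27.66 / 2 = 13.83 in.
Round up → use L = 14 in on each side.

L = 14 in on each side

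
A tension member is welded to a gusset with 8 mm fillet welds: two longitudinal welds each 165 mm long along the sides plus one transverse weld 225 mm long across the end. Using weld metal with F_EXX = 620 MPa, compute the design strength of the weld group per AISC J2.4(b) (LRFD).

t_e = 0.707 × 8 = 5.656 mm.
R_nwl = 0.6 × 620 × 5.656 × 330 × 10⁻³ = 694.3 kN (longitudinal, 2 welds).
R_nwt = 0.6 × 620 × 5.656 × 225 × 10⁻³ = 473.4 kN (transverse, base value).
(i) R_nwl + R_nwt = 1168 kN; (ii) 0.85 R_nwl + 1.5 R_nwt = 1300 kN.
R_n = max = 1300 kN [governs: (ii)]; φR_n = 975.2 kN.

φR_n ≈ 975 kN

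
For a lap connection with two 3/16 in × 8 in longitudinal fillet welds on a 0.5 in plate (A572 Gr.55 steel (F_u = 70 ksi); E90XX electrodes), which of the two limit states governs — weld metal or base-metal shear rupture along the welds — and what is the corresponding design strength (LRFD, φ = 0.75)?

φR_n ≈ 85.9 kips (weld metal governs)

E90XX → F_EXX = 90 ksi.
t_e = 0.707 × 0.1875 = 0.1326 in; L = 16 in.
Weld metal: φR_n = 0.75 × 0.6 × 90 × 0.1326 × 16 = 85.9 kips.
Base metal (shear rupture): φR_n = 0.75 × 0.6 × 70 × 0.5 × 16 = 252 kips.
Governing: weld metal.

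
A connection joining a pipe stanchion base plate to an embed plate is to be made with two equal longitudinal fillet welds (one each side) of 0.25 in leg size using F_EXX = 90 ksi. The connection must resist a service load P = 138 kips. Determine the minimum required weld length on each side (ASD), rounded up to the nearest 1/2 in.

Throat t_e = 0.707 × 0.25 = 0.1767 in.
r_n/Ω = (0.6 × 90 × 0.1767) / 2.0 = 4.772 kip/in.
L_req = P / (r_n/Ω) = 138 / 4.772 = 28.92 in total.
Per side: 28.92 / 2 = 14.46 in.
Round up → use L = 14.5 in on each side.

L = 14.5 in on each side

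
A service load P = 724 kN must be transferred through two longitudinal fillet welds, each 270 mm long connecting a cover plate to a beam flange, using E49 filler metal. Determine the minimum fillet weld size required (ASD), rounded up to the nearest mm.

w = 13 mm

E49XX → F_EXX = 490 MPa.
Total weld length L = 540 mm.
Required throat t_e = P × Ω / (0.6 F_EXX × L) = 724 × 2.0 / (0.6 × 490 × 540 × 10⁻³) = 9.121 mm.
Required leg w = t_e / 0.707 = 12.9 mm → use 13 mm.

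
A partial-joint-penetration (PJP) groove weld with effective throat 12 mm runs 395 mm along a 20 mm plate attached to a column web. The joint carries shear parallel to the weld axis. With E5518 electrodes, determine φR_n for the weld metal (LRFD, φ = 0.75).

E55XX → F_EXX = 550 MPa.
Effective throat (given) t_e = 12 mm.
A_we = 12 × 395 = 4740 mm².
F_nw = 0.6 F_EXX = 330 MPa.
φR_n = 0.75 × 330 × 4740 × 10⁻³ = 1173 kN.

φR_n ≈ 1170 kN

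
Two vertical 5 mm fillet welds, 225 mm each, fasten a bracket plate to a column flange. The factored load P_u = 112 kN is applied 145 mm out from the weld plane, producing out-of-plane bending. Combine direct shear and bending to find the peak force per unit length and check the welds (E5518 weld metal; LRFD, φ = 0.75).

f_max ≈ 994 N/mm; NOT adequate

E55XX → F_EXX = 550 MPa.
L_w = 2 × 225 = 450 mm; section modulus (unit throat) S = 2 × L²/6 = 16880 mm².
Direct shear f_v = P/L_w = 112×10³/450 = 248.9 N/mm.
Moment M = P × e = 112×10³ × 145 = 16240000 N·mm; bending f_b = M/S = 962.4 N/mm.
f_max = √(f_v² + f_b²) = √(248.9² + 962.4²) = 994 N/mm.
φr_n = 0.75 × 0.6 × 550 × (0.707 × 5) = 874.9 N/mm → NOT adequate.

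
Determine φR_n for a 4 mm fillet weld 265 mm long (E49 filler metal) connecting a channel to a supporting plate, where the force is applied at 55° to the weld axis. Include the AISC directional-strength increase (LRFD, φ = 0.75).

φR_n ≈ 227 kN

E49XX → F_EXX = 490 MPa.
t_e = 0.707 × 4 = 2.828 mm; A_we = 2.828 × 265 = 749.4 mm².
Directional factor: 1.0 + 0.5 sin^1.5(55°) = 1.371.
F_nw = 0.6 × 490 × 1.371 = 403 MPa.
φR_n = 0.75 × 403 × 749.4 × 10⁻³ = 226.5 kN.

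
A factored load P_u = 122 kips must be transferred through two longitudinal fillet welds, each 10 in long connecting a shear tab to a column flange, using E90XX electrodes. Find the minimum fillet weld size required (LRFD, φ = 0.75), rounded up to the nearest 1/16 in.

E90XX → F_EXX = 90 ksi.
Total weld length L = 20 in.
Required throat t_e = P_u / (φ × 0.6 F_EXX × L) = 122 / (0.75 × 0.6 × 90 × 20) = 0.1506 in.
Required leg w = t_e / 0.707 = 0.213 in → use 1/4 in.

w = 1/4 in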